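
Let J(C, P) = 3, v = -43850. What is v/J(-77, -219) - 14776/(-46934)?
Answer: -1029005786/70401 ≈ -14616.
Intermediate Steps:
v/J(-77, -219) - 14776/(-46934) = -43850/3 - 14776/(-46934) = -43850*⅓ - 14776*(-1/46934) = -43850/3 + 7388/23467 = -1029005786/70401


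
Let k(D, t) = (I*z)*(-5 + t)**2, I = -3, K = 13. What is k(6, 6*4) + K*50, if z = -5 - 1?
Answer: 7148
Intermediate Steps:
z = -6
k(D, t) = 18*(-5 + t)**2 (k(D, t) = (-3*(-6))*(-5 + t)**2 = 18*(-5 + t)**2)
k(6, 6*4) + K*50 = 18*(-5 + 6*4)**2 + 13*50 = 18*(-5 + 24)**2 + 650 = 18*19**2 + 650 = 18*361 + 650 = 6498 + 650 = 7148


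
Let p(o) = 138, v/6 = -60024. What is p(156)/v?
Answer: -23/60024 ≈ -0.00038318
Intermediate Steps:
v = -360144 (v = 6*(-60024) = -360144)
p(156)/v = 138/(-360144) = 138*(-1/360144) = -23/60024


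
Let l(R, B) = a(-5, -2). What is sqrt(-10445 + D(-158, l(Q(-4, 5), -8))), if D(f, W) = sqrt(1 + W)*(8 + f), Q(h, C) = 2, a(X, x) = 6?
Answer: sqrt(-10445 - 150*sqrt(7)) ≈ 104.12*I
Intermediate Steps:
l(R, B) = 6
sqrt(-10445 + D(-158, l(Q(-4, 5), -8))) = sqrt(-10445 + sqrt(1 + 6)*(8 - 158)) = sqrt(-10445 + sqrt(7)*(-150)) = sqrt(-10445 - 150*sqrt(7))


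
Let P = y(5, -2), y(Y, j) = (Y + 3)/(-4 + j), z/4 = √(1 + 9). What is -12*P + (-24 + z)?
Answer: -8 + 4*√10 ≈ 4.6491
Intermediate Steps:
z = 4*√10 (z = 4*√(1 + 9) = 4*√10 ≈ 12.649)
y(Y, j) = (3 + Y)/(-4 + j)
P = -4/3 (P = (3 + 5)/(-4 - 2) = 8/(-6) = -⅙*8 = -4/3 ≈ -1.3333)
-12*P + (-24 + z) = -12*(-4/3) + (-24 + 4*√10) = 16 + (-24 + 4*√10) = -8 + 4*√10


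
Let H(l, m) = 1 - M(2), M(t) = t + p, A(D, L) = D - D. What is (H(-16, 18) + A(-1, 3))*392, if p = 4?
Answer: -1960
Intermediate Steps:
A(D, L) = 0
M(t) = 4 + t (M(t) = t + 4 = 4 + t)
H(l, m) = -5 (H(l, m) = 1 - (4 + 2) = 1 - 1*6 = 1 - 6 = -5)
(H(-16, 18) + A(-1, 3))*392 = (-5 + 0)*392 = -5*392 = -1960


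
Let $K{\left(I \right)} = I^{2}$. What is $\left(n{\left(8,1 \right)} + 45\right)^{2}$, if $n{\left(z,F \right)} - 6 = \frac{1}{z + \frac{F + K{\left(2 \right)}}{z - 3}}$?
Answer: $\frac{211600}{81} \approx 2612.3$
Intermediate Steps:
$n{\left(z,F \right)} = 6 + \frac{1}{z + \frac{4 + F}{-3 + z}}$ ($n{\left(z,F \right)} = 6 + \frac{1}{z + \frac{F + 2^{2}}{z - 3}} = 6 + \frac{1}{z + \frac{F + 4}{-3 + z}} = 6 + \frac{1}{z + \frac{4 + F}{-3 + z}}$)
$\left(n{\left(8,1 \right)} + 45\right)^{2} = \left(\frac{21 - 136 + 6 \cdot 1 + 6 \cdot 8^{2}}{4 + 1 + 8^{2} - 24} + 45\right)^{2} = \left(\frac{21 - 136 + 6 + 6 \cdot 64}{4 + 1 + 64 - 24} + 45\right)^{2} = \left(\frac{21 - 136 + 6 + 384}{45} + 45\right)^{2} = \left(\frac{1}{45} \cdot 275 + 45\right)^{2} = \left(\frac{55}{9} + 45\right)^{2} = \left(\frac{460}{9}\right)^{2} = \frac{211600}{81}$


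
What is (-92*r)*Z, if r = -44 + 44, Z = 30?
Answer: 0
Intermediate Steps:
r = 0
(-92*r)*Z = -92*0*30 = 0*30 = 0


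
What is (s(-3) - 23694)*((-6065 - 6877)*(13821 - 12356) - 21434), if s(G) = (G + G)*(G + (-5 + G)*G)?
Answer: 452138472480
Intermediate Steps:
s(G) = 2*G*(G + G*(-5 + G)) (s(G) = (2*G)*(G + G*(-5 + G)) = 2*G*(G + G*(-5 + G)))
(s(-3) - 23694)*((-6065 - 6877)*(13821 - 12356) - 21434) = (2*(-3)**2*(-4 - 3) - 23694)*((-6065 - 6877)*(13821 - 12356) - 21434) = (2*9*(-7) - 23694)*(-12942*1465 - 21434) = (-126 - 23694)*(-18960030 - 21434) = -23820*(-18981464) = 452138472480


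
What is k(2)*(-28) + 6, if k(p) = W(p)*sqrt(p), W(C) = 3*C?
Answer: 6 - 168*sqrt(2) ≈ -231.59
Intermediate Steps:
k(p) = 3*p**(3/2) (k(p) = (3*p)*sqrt(p) = 3*p**(3/2))
k(2)*(-28) + 6 = (3*2**(3/2))*(-28) + 6 = (3*(2*sqrt(2)))*(-28) + 6 = (6*sqrt(2))*(-28) + 6 = -168*sqrt(2) + 6 = 6 - 168*sqrt(2)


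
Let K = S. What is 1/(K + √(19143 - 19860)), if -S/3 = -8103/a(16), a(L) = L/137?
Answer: 17761776/3697039358147 - 256*I*√717/11091118074441 ≈ 4.8043e-6 - 6.1805e-10*I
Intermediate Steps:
a(L) = L/137 (a(L) = L*(1/137) = L/137)
S = 3330333/16 (S = -(-24309)/((1/137)*16) = -(-24309)/16/137 = -(-24309)*137/16 = -3*(-1110111/16) = 3330333/16 ≈ 2.0815e+5)
K = 3330333/16 ≈ 2.0815e+5
1/(K + √(19143 - 19860)) = 1/(3330333/16 + √(19143 - 19860)) = 1/(3330333/16 + √(-717)) = 1/(3330333/16 + I*√717)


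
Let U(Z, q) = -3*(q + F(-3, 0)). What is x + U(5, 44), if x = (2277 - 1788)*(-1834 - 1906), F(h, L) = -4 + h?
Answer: -1828971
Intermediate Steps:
U(Z, q) = 21 - 3*q (U(Z, q) = -3*(q + (-4 - 3)) = -3*(q - 7) = -3*(-7 + q) = 21 - 3*q)
x = -1828860 (x = 489*(-3740) = -1828860)
x + U(5, 44) = -1828860 + (21 - 3*44) = -1828860 + (21 - 132) = -1828860 - 111 = -1828971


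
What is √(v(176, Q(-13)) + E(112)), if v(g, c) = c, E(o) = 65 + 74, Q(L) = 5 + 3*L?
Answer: √105 ≈ 10.247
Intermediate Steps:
E(o) = 139
√(v(176, Q(-13)) + E(112)) = √((5 + 3*(-13)) + 139) = √((5 - 39) + 139) = √(-34 + 139) = √105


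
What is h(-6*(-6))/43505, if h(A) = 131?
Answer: 131/43505 ≈ 0.0030111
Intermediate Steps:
h(-6*(-6))/43505 = 131/43505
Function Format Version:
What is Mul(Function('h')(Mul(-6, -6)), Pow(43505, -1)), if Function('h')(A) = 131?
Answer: Rational(131, 43505) ≈ 0.0030111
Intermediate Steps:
Mul(Function('h')(Mul(-6, -6)), Pow(43505, -1)) = Mul(131, Pow(43505, -1)) = Mul(131, Rational(1, 43505)) = Rational(131, 43505)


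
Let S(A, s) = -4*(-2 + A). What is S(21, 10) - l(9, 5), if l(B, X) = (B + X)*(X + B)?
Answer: -272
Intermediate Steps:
l(B, X) = (B + X)² (l(B, X) = (B + X)*(B + X) = (B + X)²)
S(A, s) = 8 - 4*A
S(21, 10) - l(9, 5) = (8 - 4*21) - (9 + 5)² = (8 - 84) - 1*14² = -76 - 1*196 = -76 - 196 = -272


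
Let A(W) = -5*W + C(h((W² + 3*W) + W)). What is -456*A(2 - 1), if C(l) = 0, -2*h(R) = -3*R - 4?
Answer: 2280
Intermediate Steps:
h(R) = 2 + 3*R/2 (h(R) = -(-3*R - 4)/2 = -(-4 - 3*R)/2 = 2 + 3*R/2)
A(W) = -5*W (A(W) = -5*W + 0 = -5*W)
-456*A(2 - 1) = -(-2280)*(2 - 1) = -(-2280) = -456*(-5) = 2280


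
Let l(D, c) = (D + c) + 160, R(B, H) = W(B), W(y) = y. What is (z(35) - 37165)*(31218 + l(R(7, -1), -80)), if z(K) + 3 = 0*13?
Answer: -1163544240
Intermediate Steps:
z(K) = -3 (z(K) = -3 + 0*13 = -3 + 0 = -3)
R(B, H) = B
l(D, c) = 160 + D + c
(z(35) - 37165)*(31218 + l(R(7, -1), -80)) = (-3 - 37165)*(31218 + (160 + 7 - 80)) = -37168*(31218 + 87) = -37168*31305 = -1163544240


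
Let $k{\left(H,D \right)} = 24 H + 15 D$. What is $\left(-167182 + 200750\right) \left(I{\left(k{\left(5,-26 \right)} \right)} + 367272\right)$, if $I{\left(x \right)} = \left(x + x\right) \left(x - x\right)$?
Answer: $12328586496$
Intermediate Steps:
$k{\left(H,D \right)} = 15 D + 24 H$
$I{\left(x \right)} = 0$ ($I{\left(x \right)} = 2 x 0 = 0$)
$\left(-167182 + 200750\right) \left(I{\left(k{\left(5,-26 \right)} \right)} + 367272\right) = \left(-167182 + 200750\right) \left(0 + 367272\right) = 33568 \cdot 367272 = 12328586496$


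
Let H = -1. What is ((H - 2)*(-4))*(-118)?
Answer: -1416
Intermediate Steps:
((H - 2)*(-4))*(-118) = ((-1 - 2)*(-4))*(-118) = -3*(-4)*(-118) = 12*(-118) = -1416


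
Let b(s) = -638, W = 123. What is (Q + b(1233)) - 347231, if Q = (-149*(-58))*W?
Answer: 715097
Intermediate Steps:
Q = 1062966 (Q = -149*(-58)*123 = 8642*123 = 1062966)
(Q + b(1233)) - 347231 = (1062966 - 638) - 347231 = 1062328 - 347231 = 715097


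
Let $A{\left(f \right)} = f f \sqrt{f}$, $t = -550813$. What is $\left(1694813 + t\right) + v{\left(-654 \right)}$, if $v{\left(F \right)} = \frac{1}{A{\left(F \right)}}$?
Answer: $1144000 - \frac{i \sqrt{654}}{279726264} \approx 1.144 \cdot 10^{6} - 9.1423 \cdot 10^{-8} i$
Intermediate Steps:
$A{\left(f \right)} = f^{\frac{5}{2}}$ ($A{\left(f \right)} = f^{2} \sqrt{f} = f^{\frac{5}{2}}$)
$v{\left(F \right)} = \frac{1}{F^{\frac{5}{2}}}$
$\left(1694813 + t\right) + v{\left(-654 \right)} = \left(1694813 - 550813\right) + \frac{1}{427716 i \sqrt{654}} = 1144000 - \frac{i \sqrt{654}}{279726264}$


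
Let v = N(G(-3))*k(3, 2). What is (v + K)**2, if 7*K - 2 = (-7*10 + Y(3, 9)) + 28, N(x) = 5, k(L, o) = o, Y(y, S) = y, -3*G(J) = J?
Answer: 1089/49 ≈ 22.224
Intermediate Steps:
G(J) = -J/3
K = -37/7 (K = 2/7 + ((-7*10 + 3) + 28)/7 = 2/7 + ((-70 + 3) + 28)/7 = 2/7 + (-67 + 28)/7 = 2/7 + (1/7)*(-39) = 2/7 - 39/7 = -37/7 ≈ -5.2857)
v = 10 (v = 5*2 = 10)
(v + K)**2 = (10 - 37/7)**2 = (33/7)**2 = 1089/49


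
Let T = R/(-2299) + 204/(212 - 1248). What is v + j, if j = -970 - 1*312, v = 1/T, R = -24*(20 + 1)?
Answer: -16438493/13287 ≈ -1237.2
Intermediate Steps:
R = -504 (R = -24*21 = -504)
T = 13287/595441 (T = -504/(-2299) + 204/(212 - 1248) = -504*(-1/2299) + 204/(-1036) = 504/2299 + 204*(-1/1036) = 504/2299 - 51/259 = 13287/595441 ≈ 0.022315)
v = 595441/13287 (v = 1/(13287/595441) = 595441/13287 ≈ 44.814)
j = -1282 (j = -970 - 312 = -1282)
v + j = 595441/13287 - 1282 = -16438493/13287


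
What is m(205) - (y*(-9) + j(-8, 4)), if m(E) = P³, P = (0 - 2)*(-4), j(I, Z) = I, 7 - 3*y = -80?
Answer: 781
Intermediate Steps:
y = 29 (y = 7/3 - ⅓*(-80) = 7/3 + 80/3 = 29)
P = 8 (P = -2*(-4) = 8)
m(E) = 512 (m(E) = 8³ = 512)
m(205) - (y*(-9) + j(-8, 4)) = 512 - (29*(-9) - 8) = 512 - (-261 - 8) = 512 - 1*(-269) = 512 + 269 = 781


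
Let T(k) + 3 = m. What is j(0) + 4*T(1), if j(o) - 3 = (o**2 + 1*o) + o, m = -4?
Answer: -25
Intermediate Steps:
T(k) = -7 (T(k) = -3 - 4 = -7)
j(o) = 3 + o**2 + 2*o (j(o) = 3 + ((o**2 + 1*o) + o) = 3 + ((o**2 + o) + o) = 3 + ((o + o**2) + o) = 3 + (o**2 + 2*o) = 3 + o**2 + 2*o)
j(0) + 4*T(1) = (3 + 0**2 + 2*0) + 4*(-7) = (3 + 0 + 0) - 28 = 3 - 28 = -25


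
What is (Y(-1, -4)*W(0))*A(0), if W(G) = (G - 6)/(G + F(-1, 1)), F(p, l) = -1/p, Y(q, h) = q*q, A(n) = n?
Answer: 0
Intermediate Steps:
Y(q, h) = q²
W(G) = (-6 + G)/(1 + G) (W(G) = (G - 6)/(G - 1/(-1)) = (-6 + G)/(G - 1*(-1)) = (-6 + G)/(G + 1) = (-6 + G)/(1 + G))
(Y(-1, -4)*W(0))*A(0) = ((-1)²*((-6 + 0)/(1 + 0)))*0 = (1*(-6/1))*0 = (1*(1*(-6)))*0 = (1*(-6))*0 = -6*0 = 0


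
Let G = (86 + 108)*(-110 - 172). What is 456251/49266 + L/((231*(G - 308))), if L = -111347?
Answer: 6008116853/648143496 ≈ 9.2697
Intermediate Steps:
G = -54708 (G = 194*(-282) = -54708)
456251/49266 + L/((231*(G - 308))) = 456251/49266 - 111347*1/(231*(-54708 - 308)) = 456251*(1/49266) - 111347/(231*(-55016)) = 19837/2142 - 111347/(-12708696) = 19837/2142 - 111347*(-1/12708696) = 19837/2142 + 111347/12708696 = 6008116853/648143496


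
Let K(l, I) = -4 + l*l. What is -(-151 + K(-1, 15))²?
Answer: -23716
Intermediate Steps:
K(l, I) = -4 + l²
-(-151 + K(-1, 15))² = -(-151 + (-4 + (-1)²))² = -(-151 + (-4 + 1))² = -(-151 - 3)² = -1*(-154)² = -1*23716 = -23716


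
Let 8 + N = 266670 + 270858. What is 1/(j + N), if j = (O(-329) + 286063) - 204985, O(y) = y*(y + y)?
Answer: 1/835080 ≈ 1.1975e-6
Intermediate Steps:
N = 537520 (N = -8 + (266670 + 270858) = -8 + 537528 = 537520)
O(y) = 2*y**2 (O(y) = y*(2*y) = 2*y**2)
j = 297560 (j = (2*(-329)**2 + 286063) - 204985 = (2*108241 + 286063) - 204985 = (216482 + 286063) - 204985 = 502545 - 204985 = 297560)
1/(j + N) = 1/(297560 + 537520) = 1/835080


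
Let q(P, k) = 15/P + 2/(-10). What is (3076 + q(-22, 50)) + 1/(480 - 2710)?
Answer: 37716319/12265 ≈ 3075.1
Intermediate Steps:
q(P, k) = -⅕ + 15/P (q(P, k) = 15/P + 2*(-⅒) = 15/P - ⅕ = -⅕ + 15/P)
(3076 + q(-22, 50)) + 1/(480 - 2710) = (3076 + (⅕)*(75 - 1*(-22))/(-22)) + 1/(480 - 2710) = (3076 + (⅕)*(-1/22)*(75 + 22)) + 1/(-2230) = (3076 + (⅕)*(-1/22)*97) - 1/2230 = (3076 - 97/110) - 1/2230 = 338263/110 - 1/2230 = 37716319/12265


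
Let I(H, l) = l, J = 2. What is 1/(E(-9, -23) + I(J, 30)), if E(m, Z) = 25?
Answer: 1/55 ≈ 0.018182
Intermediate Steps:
1/(E(-9, -23) + I(J, 30)) = 1/(25 + 30) = 1/55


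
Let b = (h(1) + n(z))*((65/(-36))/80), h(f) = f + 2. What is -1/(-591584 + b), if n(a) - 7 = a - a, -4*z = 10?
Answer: 288/170376257 ≈ 1.6904e-6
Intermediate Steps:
z = -5/2 (z = -1/4*10 = -5/2 ≈ -2.5000)
n(a) = 7 (n(a) = 7 + (a - a) = 7 + 0 = 7)
h(f) = 2 + f
b = -65/288 (b = ((2 + 1) + 7)*((65/(-36))/80) = (3 + 7)*((65*(-1/36))*(1/80)) = 10*(-65/36*1/80) = 10*(-13/576) = -65/288 ≈ -0.22569)
-1/(-591584 + b) = -1/(-591584 - 65/288) = -1/(-170376257/288) = -1*(-288/170376257) = 288/170376257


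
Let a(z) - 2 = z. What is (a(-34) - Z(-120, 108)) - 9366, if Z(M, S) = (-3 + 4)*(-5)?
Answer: -9393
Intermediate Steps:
a(z) = 2 + z
Z(M, S) = -5 (Z(M, S) = 1*(-5) = -5)
(a(-34) - Z(-120, 108)) - 9366 = ((2 - 34) - 1*(-5)) - 9366 = (-32 + 5) - 9366 = -27 - 9366 = -9393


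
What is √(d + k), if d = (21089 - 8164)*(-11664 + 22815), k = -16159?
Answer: 22*√297749 ≈ 12005.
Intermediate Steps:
d = 144126675 (d = 12925*11151 = 144126675)
√(d + k) = √(144126675 - 16159) = √144110516 = 22*√297749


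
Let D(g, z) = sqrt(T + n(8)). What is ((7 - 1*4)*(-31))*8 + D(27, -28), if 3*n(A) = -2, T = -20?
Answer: -744 + I*sqrt(186)/3 ≈ -744.0 + 4.5461*I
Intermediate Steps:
n(A) = -2/3 (n(A) = (1/3)*(-2) = -2/3)
D(g, z) = I*sqrt(186)/3 (D(g, z) = sqrt(-20 - 2/3) = sqrt(-62/3) = I*sqrt(186)/3)
((7 - 1*4)*(-31))*8 + D(27, -28) = ((7 - 1*4)*(-31))*8 + I*sqrt(186)/3 = ((7 - 4)*(-31))*8 + I*sqrt(186)/3 = (3*(-31))*8 + I*sqrt(186)/3 = -93*8 + I*sqrt(186)/3 = -744 + I*sqrt(186)/3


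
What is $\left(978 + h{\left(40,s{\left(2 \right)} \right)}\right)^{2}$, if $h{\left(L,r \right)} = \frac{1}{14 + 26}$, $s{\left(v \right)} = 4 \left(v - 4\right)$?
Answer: $\frac{1530452641}{1600} \approx 9.5653 \cdot 10^{5}$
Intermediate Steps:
$s{\left(v \right)} = -16 + 4 v$ ($s{\left(v \right)} = 4 \left(-4 + v\right) = -16 + 4 v$)
$h{\left(L,r \right)} = \frac{1}{40}$
$\left(978 + h{\left(40,s{\left(2 \right)} \right)}\right)^{2} = \left(978 + \frac{1}{40}\right)^{2} = \left(\frac{39121}{40}\right)^{2} = \frac{1530452641}{1600}$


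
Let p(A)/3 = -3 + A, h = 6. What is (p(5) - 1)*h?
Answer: 30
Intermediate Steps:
p(A) = -9 + 3*A (p(A) = 3*(-3 + A) = -9 + 3*A)
(p(5) - 1)*h = ((-9 + 3*5) - 1)*6 = ((-9 + 15) - 1)*6 = (6 - 1)*6 = 5*6 = 30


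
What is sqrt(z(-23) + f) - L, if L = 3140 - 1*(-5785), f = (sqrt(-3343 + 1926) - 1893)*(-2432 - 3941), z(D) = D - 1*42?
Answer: -8925 + sqrt(12064024 - 6373*I*sqrt(1417)) ≈ -5451.5 - 34.533*I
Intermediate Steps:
z(D) = -42 + D (z(D) = D - 42 = -42 + D)
f = 12064089 - 6373*I*sqrt(1417) (f = (sqrt(-1417) - 1893)*(-6373) = (I*sqrt(1417) - 1893)*(-6373) = (-1893 + I*sqrt(1417))*(-6373) = 12064089 - 6373*I*sqrt(1417) ≈ 1.2064e+7 - 2.399e+5*I)
L = 8925 (L = 3140 + 5785 = 8925)
sqrt(z(-23) + f) - L = sqrt((-42 - 23) + (12064089 - 6373*I*sqrt(1417))) - 1*8925 = sqrt(-65 + (12064089 - 6373*I*sqrt(1417))) - 8925 = sqrt(12064024 - 6373*I*sqrt(1417)) - 8925 = -8925 + sqrt(12064024 - 6373*I*sqrt(1417))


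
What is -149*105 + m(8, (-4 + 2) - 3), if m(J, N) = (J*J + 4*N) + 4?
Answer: -15597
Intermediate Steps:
m(J, N) = 4 + J² + 4*N (m(J, N) = (J² + 4*N) + 4 = 4 + J² + 4*N)
-149*105 + m(8, (-4 + 2) - 3) = -149*105 + (4 + 8² + 4*((-4 + 2) - 3)) = -15645 + (4 + 64 + 4*(-2 - 3)) = -15645 + (4 + 64 + 4*(-5)) = -15645 + (4 + 64 - 20) = -15645 + 48 = -15597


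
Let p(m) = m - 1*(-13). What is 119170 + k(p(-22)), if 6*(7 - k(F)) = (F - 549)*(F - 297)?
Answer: 90719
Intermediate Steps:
p(m) = 13 + m (p(m) = m + 13 = 13 + m)
k(F) = 7 - (-549 + F)*(-297 + F)/6 (k(F) = 7 - (F - 549)*(F - 297)/6 = 7 - (-549 + F)*(-297 + F)/6)
119170 + k(p(-22)) = 119170 + (-54337/2 + 141*(13 - 22) - (13 - 22)²/6) = 119170 + (-54337/2 + 141*(-9) - ⅙*(-9)²) = 119170 + (-54337/2 - 1269 - ⅙*81) = 119170 + (-54337/2 - 1269 - 27/2) = 119170 - 28451 = 90719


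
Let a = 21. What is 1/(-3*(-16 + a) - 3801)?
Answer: -1/3816 ≈ -0.00026205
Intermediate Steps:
1/(-3*(-16 + a) - 3801) = 1/(-3*(-16 + 21) - 3801) = 1/(-3*5 - 3801) = 1/(-15 - 3801) = 1/(-3816) = -1/3816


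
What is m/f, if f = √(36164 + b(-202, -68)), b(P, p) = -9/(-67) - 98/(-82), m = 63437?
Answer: 63437*√17056493845/24836540 ≈ 333.58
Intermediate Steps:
b(P, p) = 3652/2747 (b(P, p) = -9*(-1/67) - 98*(-1/82) = 9/67 + 49/41 = 3652/2747)
f = 4*√17056493845/2747 (f = √(36164 + 3652/2747) = √(99346160/2747) = 4*√17056493845/2747 ≈ 190.17)
m/f = 63437/((4*√17056493845/2747)) = 63437*(√17056493845/24836540) = 63437*√17056493845/24836540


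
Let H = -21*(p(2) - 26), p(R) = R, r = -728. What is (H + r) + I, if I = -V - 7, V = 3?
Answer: -234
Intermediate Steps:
H = 504 (H = -21*(2 - 26) = -21*(-24) = 504)
I = -10 (I = -1*3 - 7 = -3 - 7 = -10)
(H + r) + I = (504 - 728) - 10 = -224 - 10 = -234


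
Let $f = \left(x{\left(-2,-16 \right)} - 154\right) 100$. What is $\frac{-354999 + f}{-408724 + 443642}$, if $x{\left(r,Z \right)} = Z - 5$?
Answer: $- \frac{372499}{34918} \approx -10.668$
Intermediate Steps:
$x{\left(r,Z \right)} = -5 + Z$
$f = -17500$ ($f = \left(\left(-5 - 16\right) - 154\right) 100 = \left(-21 - 154\right) 100 = \left(-175\right) 100 = -17500$)
$\frac{-354999 + f}{-408724 + 443642} = \frac{-354999 - 17500}{-408724 + 443642} = - \frac{372499}{34918}$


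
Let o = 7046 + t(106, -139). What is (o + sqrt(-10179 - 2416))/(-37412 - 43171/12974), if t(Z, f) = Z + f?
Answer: -90986662/485426459 - 12974*I*sqrt(12595)/485426459 ≈ -0.18744 - 0.0029995*I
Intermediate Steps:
o = 7013 (o = 7046 + (106 - 139) = 7046 - 33 = 7013)
(o + sqrt(-10179 - 2416))/(-37412 - 43171/12974) = (7013 + sqrt(-10179 - 2416))/(-37412 - 43171/12974) = (7013 + sqrt(-12595))/(-37412 - 43171*1/12974) = (7013 + I*sqrt(12595))/(-37412 - 43171/12974) = (7013 + I*sqrt(12595))/(-485426459/12974) = (7013 + I*sqrt(12595))*(-12974/485426459) = -90986662/485426459 - 12974*I*sqrt(12595)/485426459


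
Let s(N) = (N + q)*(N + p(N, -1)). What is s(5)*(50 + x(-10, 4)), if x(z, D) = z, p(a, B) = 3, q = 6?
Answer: 3520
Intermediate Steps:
s(N) = (3 + N)*(6 + N) (s(N) = (N + 6)*(N + 3) = (6 + N)*(3 + N) = (3 + N)*(6 + N))
s(5)*(50 + x(-10, 4)) = (18 + 5² + 9*5)*(50 - 10) = (18 + 25 + 45)*40 = 88*40 = 3520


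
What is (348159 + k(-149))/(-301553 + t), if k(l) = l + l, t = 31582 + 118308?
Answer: -347861/151663 ≈ -2.2936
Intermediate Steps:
t = 149890
k(l) = 2*l
(348159 + k(-149))/(-301553 + t) = (348159 + 2*(-149))/(-301553 + 149890) = (348159 - 298)/(-151663) = 347861*(-1/151663) = -347861/151663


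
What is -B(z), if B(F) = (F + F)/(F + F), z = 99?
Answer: -1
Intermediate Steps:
B(F) = 1 (B(F) = (2*F)/((2*F)) = (2*F)*(1/(2*F)) = 1)
-B(z) = -1*1 = -1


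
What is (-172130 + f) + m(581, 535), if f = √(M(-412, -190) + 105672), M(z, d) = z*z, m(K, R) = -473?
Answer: -172603 + 2*√68854 ≈ -1.7208e+5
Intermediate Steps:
M(z, d) = z²
f = 2*√68854 (f = √((-412)² + 105672) = √(169744 + 105672) = √275416 = 2*√68854 ≈ 524.80)
(-172130 + f) + m(581, 535) = (-172130 + 2*√68854) - 473 = -172603 + 2*√68854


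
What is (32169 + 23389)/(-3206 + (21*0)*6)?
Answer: -27779/1603 ≈ -17.329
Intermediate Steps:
(32169 + 23389)/(-3206 + (21*0)*6) = 55558/(-3206 + 0*6) = 55558/(-3206 + 0) = 55558/(-3206) = 55558*(-1/3206) = -27779/1603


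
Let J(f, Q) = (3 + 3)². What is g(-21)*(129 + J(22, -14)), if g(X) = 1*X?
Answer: -3465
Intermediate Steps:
J(f, Q) = 36 (J(f, Q) = 6² = 36)
g(X) = X
g(-21)*(129 + J(22, -14)) = -21*(129 + 36) = -21*165 = -3465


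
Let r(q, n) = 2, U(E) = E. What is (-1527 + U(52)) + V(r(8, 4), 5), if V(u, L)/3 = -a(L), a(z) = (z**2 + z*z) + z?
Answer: -1640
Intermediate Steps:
a(z) = z + 2*z**2 (a(z) = (z**2 + z**2) + z = 2*z**2 + z = z + 2*z**2)
V(u, L) = -3*L*(1 + 2*L) (V(u, L) = 3*(-L*(1 + 2*L)) = -3*L*(1 + 2*L))
(-1527 + U(52)) + V(r(8, 4), 5) = (-1527 + 52) - 3*5*(1 + 2*5) = -1475 - 3*5*(1 + 10) = -1475 - 3*5*11 = -1475 - 165 = -1640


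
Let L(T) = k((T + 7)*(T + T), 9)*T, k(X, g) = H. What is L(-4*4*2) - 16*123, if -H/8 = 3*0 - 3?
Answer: -2736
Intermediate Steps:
H = 24 (H = -8*(3*0 - 3) = -8*(0 - 3) = -8*(-3) = 24)
k(X, g) = 24
L(T) = 24*T
L(-4*4*2) - 16*123 = 24*(-4*4*2) - 16*123 = 24*(-16*2) - 1968 = 24*(-32) - 1968 = -768 - 1968 = -2736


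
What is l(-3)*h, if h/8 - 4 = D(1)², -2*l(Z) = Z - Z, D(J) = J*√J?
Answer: 0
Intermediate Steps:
D(J) = J^(3/2)
l(Z) = 0 (l(Z) = -(Z - Z)/2 = -½*0 = 0)
h = 40 (h = 32 + 8*(1^(3/2))² = 32 + 8*1² = 32 + 8*1 = 32 + 8 = 40)
l(-3)*h = 0*40 = 0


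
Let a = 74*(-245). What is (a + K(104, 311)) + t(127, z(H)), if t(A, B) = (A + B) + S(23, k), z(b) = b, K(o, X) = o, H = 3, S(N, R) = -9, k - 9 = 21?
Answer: -17905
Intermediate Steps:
k = 30 (k = 9 + 21 = 30)
a = -18130
t(A, B) = -9 + A + B (t(A, B) = (A + B) - 9 = -9 + A + B)
(a + K(104, 311)) + t(127, z(H)) = (-18130 + 104) + (-9 + 127 + 3) = -18026 + 121 = -17905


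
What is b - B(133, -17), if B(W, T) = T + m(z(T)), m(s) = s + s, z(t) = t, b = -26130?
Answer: -26079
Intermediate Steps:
m(s) = 2*s
B(W, T) = 3*T (B(W, T) = T + 2*T = 3*T)
b - B(133, -17) = -26130 - 3*(-17) = -26130 - 1*(-51) = -26130 + 51 = -26079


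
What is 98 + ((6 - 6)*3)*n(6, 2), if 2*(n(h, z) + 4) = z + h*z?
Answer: 98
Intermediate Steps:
n(h, z) = -4 + z/2 + h*z/2 (n(h, z) = -4 + (z + h*z)/2 = -4 + (z/2 + h*z/2) = -4 + z/2 + h*z/2)
98 + ((6 - 6)*3)*n(6, 2) = 98 + ((6 - 6)*3)*(-4 + (½)*2 + (½)*6*2) = 98 + (0*3)*(-4 + 1 + 6) = 98 + 0*3 = 98 + 0 = 98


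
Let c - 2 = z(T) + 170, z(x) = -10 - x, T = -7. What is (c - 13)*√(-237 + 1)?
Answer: 312*I*√59 ≈ 2396.5*I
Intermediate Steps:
c = 169 (c = 2 + ((-10 - 1*(-7)) + 170) = 2 + ((-10 + 7) + 170) = 2 + (-3 + 170) = 2 + 167 = 169)
(c - 13)*√(-237 + 1) = (169 - 13)*√(-237 + 1) = 156*√(-236) = 156*(2*I*√59) = 312*I*√59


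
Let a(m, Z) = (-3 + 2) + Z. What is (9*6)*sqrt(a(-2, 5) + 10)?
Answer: 54*sqrt(14) ≈ 202.05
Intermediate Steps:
a(m, Z) = -1 + Z
(9*6)*sqrt(a(-2, 5) + 10) = (9*6)*sqrt((-1 + 5) + 10) = 54*sqrt(4 + 10) = 54*sqrt(14)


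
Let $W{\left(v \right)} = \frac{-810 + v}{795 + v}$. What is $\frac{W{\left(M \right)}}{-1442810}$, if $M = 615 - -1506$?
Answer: $- \frac{437}{1402411320} \approx -3.1161 \cdot 10^{-7}$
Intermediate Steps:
$M = 2121$ ($M = 615 + 1506 = 2121$)
$W{\left(v \right)} = \frac{-810 + v}{795 + v}$
$\frac{W{\left(M \right)}}{-1442810} = \frac{\frac{1}{795 + 2121} \left(-810 + 2121\right)}{-1442810} = \frac{1}{2916} \cdot 1311 \left(- \frac{1}{1442810}\right) = \frac{437}{972} \left(- \frac{1}{1442810}\right) = - \frac{437}{1402411320}$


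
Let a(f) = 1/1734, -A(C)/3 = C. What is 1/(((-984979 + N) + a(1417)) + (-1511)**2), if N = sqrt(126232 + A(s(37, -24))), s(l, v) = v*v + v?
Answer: 3903196249086/5066902612862340985 - 12027024*sqrt(7786)/5066902612862340985 ≈ 7.7012e-7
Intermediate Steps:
s(l, v) = v + v**2 (s(l, v) = v**2 + v = v + v**2)
A(C) = -3*C
a(f) = 1/1734
N = 4*sqrt(7786) (N = sqrt(126232 - (-72)*(1 - 24)) = sqrt(126232 - (-72)*(-23)) = sqrt(126232 - 3*552) = sqrt(126232 - 1656) = sqrt(124576) = 4*sqrt(7786) ≈ 352.95)
1/(((-984979 + N) + a(1417)) + (-1511)**2) = 1/(((-984979 + 4*sqrt(7786)) + 1/1734) + (-1511)**2) = 1/((-1707953585/1734 + 4*sqrt(7786)) + 2283121) = 1/(2250978229/1734 + 4*sqrt(7786))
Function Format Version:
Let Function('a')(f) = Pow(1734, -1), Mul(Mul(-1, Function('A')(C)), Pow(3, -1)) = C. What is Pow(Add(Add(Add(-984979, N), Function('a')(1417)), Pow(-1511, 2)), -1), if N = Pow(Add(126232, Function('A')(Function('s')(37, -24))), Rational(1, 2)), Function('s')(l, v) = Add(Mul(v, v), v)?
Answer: Add(Rational(3903196249086, 5066902612862340985), Mul(Rational(-12027024, 5066902612862340985), Pow(7786, Rational(1, 2)))) ≈ 7.7012e-7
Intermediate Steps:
Function('s')(l, v) = Add(v, Pow(v, 2)) (Function('s')(l, v) = Add(Pow(v, 2), v) = Add(v, Pow(v, 2)))
Function('A')(C) = Mul(-3, C)
Function('a')(f) = Rational(1, 1734)
N = Mul(4, Pow(7786, Rational(1, 2))) (N = Pow(Add(126232, Mul(-3, Mul(-24, Add(1, -24)))), Rational(1, 2)) = Pow(Add(126232, Mul(-3, Mul(-24, -23))), Rational(1, 2)) = Pow(Add(126232, Mul(-3, 552)), Rational(1, 2)) = Pow(Add(126232, -1656), Rational(1, 2)) = Pow(124576, Rational(1, 2)) = Mul(4, Pow(7786, Rational(1, 2))) ≈ 352.95)
Pow(Add(Add(Add(-984979, N), Function('a')(1417)), Pow(-1511, 2)), -1) = Pow(Add(Add(Add(-984979, Mul(4, Pow(7786, Rational(1, 2)))), Rational(1, 1734)), Pow(-1511, 2)), -1) = Pow(Add(Add(Rational(-1707953585, 1734), Mul(4, Pow(7786, Rational(1, 2)))), 2283121), -1) = Pow(Add(Rational(2250978229, 1734), Mul(4, Pow(7786, Rational(1, 2)))), -1)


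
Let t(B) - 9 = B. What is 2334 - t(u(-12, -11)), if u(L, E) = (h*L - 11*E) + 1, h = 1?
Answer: 2215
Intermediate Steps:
u(L, E) = 1 + L - 11*E (u(L, E) = (1*L - 11*E) + 1 = (L - 11*E) + 1 = 1 + L - 11*E)
t(B) = 9 + B
2334 - t(u(-12, -11)) = 2334 - (9 + (1 - 12 - 11*(-11))) = 2334 - (9 + (1 - 12 + 121)) = 2334 - (9 + 110) = 2334 - 1*119 = 2334 - 119 = 2215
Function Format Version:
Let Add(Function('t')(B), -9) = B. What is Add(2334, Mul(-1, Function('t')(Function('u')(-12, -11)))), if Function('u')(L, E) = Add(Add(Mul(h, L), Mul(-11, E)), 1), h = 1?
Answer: 2215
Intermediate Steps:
Function('u')(L, E) = Add(1, L, Mul(-11, E)) (Function('u')(L, E) = Add(Add(Mul(1, L), Mul(-11, E)), 1) = Add(Add(L, Mul(-11, E)), 1) = Add(1, L, Mul(-11, E)))
Function('t')(B) = Add(9, B)
Add(2334, Mul(-1, Function('t')(Function('u')(-12, -11)))) = Add(2334, Mul(-1, Add(9, Add(1, -12, Mul(-11, -11))))) = Add(2334, Mul(-1, Add(9, Add(1, -12, 121)))) = Add(2334, Mul(-1, Add(9, 110))) = Add(2334, Mul(-1, 119)) = Add(2334, -119) = 2215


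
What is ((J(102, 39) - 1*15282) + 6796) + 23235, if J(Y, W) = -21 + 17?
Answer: 14745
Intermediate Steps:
J(Y, W) = -4
((J(102, 39) - 1*15282) + 6796) + 23235 = ((-4 - 1*15282) + 6796) + 23235 = ((-4 - 15282) + 6796) + 23235 = (-15286 + 6796) + 23235 = -8490 + 23235 = 14745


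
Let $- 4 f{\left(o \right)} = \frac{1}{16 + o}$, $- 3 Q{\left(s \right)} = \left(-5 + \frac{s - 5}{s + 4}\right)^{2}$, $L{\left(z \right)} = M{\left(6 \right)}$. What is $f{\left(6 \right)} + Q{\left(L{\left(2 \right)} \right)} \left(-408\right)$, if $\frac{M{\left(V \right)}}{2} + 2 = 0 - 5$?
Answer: $\frac{2875287}{2200} \approx 1306.9$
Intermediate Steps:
$M{\left(V \right)} = -14$ ($M{\left(V \right)} = -4 + 2 \left(0 - 5\right) = -4 + 2 \left(-5\right) = -4 - 10 = -14$)
$L{\left(z \right)} = -14$
$Q{\left(s \right)} = - \frac{\left(-5 + \frac{-5 + s}{4 + s}\right)^{2}}{3}$ ($Q{\left(s \right)} = - \frac{\left(-5 + \frac{s - 5}{s + 4}\right)^{2}}{3} = - \frac{\left(-5 + \frac{-5 + s}{4 + s}\right)^{2}}{3}$)
$f{\left(o \right)} = - \frac{1}{4 \left(16 + o\right)}$
$f{\left(6 \right)} + Q{\left(L{\left(2 \right)} \right)} \left(-408\right) = - \frac{1}{64 + 4 \cdot 6} + - \frac{\left(25 + 4 \left(-14\right)\right)^{2}}{3 \left(4 - 14\right)^{2}} \left(-408\right) = - \frac{1}{64 + 24} + - \frac{\left(25 - 56\right)^{2}}{3 \cdot 100} \left(-408\right) = - \frac{1}{88} + \left(- \frac{1}{3}\right) \frac{1}{100} \left(-31\right)^{2} \left(-408\right) = \left(-1\right) \frac{1}{88} + \left(- \frac{1}{3}\right) \frac{1}{100} \cdot 961 \left(-408\right) = - \frac{1}{88} - - \frac{32674}{25} = - \frac{1}{88} + \frac{32674}{25} = \frac{2875287}{2200}$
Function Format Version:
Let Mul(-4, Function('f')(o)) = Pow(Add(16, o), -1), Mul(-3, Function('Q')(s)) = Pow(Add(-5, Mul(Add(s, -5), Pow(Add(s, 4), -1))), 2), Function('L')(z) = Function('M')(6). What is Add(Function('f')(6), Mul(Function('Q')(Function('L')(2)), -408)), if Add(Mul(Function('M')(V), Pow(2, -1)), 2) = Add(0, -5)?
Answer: Rational(2875287, 2200) ≈ 1306.9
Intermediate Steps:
Function('M')(V) = -14 (Function('M')(V) = Add(-4, Mul(2, Add(0, -5))) = Add(-4, Mul(2, -5)) = Add(-4, -10) = -14)
Function('L')(z) = -14
Function('Q')(s) = Mul(Rational(-1, 3), Pow(Add(-5, Mul(Pow(Add(4, s), -1), Add(-5, s))), 2)) (Function('Q')(s) = Mul(Rational(-1, 3), Pow(Add(-5, Mul(Add(s, -5), Pow(Add(s, 4), -1))), 2)) = Mul(Rational(-1, 3), Pow(Add(-5, Mul(Add(-5, s), Pow(Add(4, s), -1))), 2)) = Mul(Rational(-1, 3), Pow(Add(-5, Mul(Pow(Add(4, s), -1), Add(-5, s))), 2)))
Function('f')(o) = Mul(Rational(-1, 4), Pow(Add(16, o), -1))
Add(Function('f')(6), Mul(Function('Q')(Function('L')(2)), -408)) = Add(Mul(-1, Pow(Add(64, Mul(4, 6)), -1)), Mul(Mul(Rational(-1, 3), Pow(Add(4, -14), -2), Pow(Add(25, Mul(4, -14)), 2)), -408)) = Add(Mul(-1, Pow(Add(64, 24), -1)), Mul(Mul(Rational(-1, 3), Pow(-10, -2), Pow(Add(25, -56), 2)), -408)) = Add(Mul(-1, Pow(88, -1)), Mul(Mul(Rational(-1, 3), Rational(1, 100), Pow(-31, 2)), -408)) = Add(Mul(-1, Rational(1, 88)), Mul(Mul(Rational(-1, 3), Rational(1, 100), 961), -408)) = Add(Rational(-1, 88), Mul(Rational(-961, 300), -408)) = Add(Rational(-1, 88), Rational(32674, 25)) = Rational(2875287, 2200)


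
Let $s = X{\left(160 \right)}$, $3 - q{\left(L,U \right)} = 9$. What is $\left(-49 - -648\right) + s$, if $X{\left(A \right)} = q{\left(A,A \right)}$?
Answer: $593$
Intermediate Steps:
$q{\left(L,U \right)} = -6$ ($q{\left(L,U \right)} = 3 - 9 = -6$)
$X{\left(A \right)} = -6$
$s = -6$
$\left(-49 - -648\right) + s = \left(-49 - -648\right) - 6 = \left(-49 + 648\right) - 6 = 599 - 6 = 593$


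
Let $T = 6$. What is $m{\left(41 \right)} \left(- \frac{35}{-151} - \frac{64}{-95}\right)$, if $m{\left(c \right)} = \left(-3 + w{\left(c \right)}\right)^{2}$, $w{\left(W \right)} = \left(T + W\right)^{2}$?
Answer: $\frac{63210137204}{14345} \approx 4.4064 \cdot 10^{6}$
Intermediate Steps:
$w{\left(W \right)} = \left(6 + W\right)^{2}$
$m{\left(c \right)} = \left(-3 + \left(6 + c\right)^{2}\right)^{2}$
$m{\left(41 \right)} \left(- \frac{35}{-151} - \frac{64}{-95}\right) = \left(-3 + \left(6 + 41\right)^{2}\right)^{2} \left(- \frac{35}{-151} - \frac{64}{-95}\right) = \left(-3 + 47^{2}\right)^{2} \left(\left(-35\right) \left(- \frac{1}{151}\right) - - \frac{64}{95}\right) = \left(-3 + 2209\right)^{2} \left(\frac{35}{151} + \frac{64}{95}\right) = 2206^{2} \cdot \frac{12989}{14345} = 4866436 \cdot \frac{12989}{14345} = \frac{63210137204}{14345}$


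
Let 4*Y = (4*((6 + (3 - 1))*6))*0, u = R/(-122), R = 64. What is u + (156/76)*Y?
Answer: -32/61 ≈ -0.52459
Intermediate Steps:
u = -32/61 (u = 64/(-122) = 64*(-1/122) = -32/61 ≈ -0.52459)
Y = 0 (Y = ((4*((6 + (3 - 1))*6))*0)/4 = ((4*((6 + 2)*6))*0)/4 = ((4*(8*6))*0)/4 = ((4*48)*0)/4 = (192*0)/4 = (1/4)*0 = 0)
u + (156/76)*Y = -32/61 + (156/76)*0 = -32/61 + (156*(1/76))*0 = -32/61 + (39/19)*0 = -32/61 + 0 = -32/61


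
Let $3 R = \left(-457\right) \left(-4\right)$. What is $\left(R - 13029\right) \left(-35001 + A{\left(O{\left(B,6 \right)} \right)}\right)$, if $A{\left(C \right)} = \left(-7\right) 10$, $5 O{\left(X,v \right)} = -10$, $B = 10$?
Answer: $\frac{1306710389}{3} \approx 4.3557 \cdot 10^{8}$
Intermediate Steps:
$O{\left(X,v \right)} = -2$ ($O{\left(X,v \right)} = \frac{1}{5} \left(-10\right) = -2$)
$A{\left(C \right)} = -70$
$R = \frac{1828}{3}$ ($R = \frac{\left(-457\right) \left(-4\right)}{3} = \frac{1}{3} \cdot 1828 = \frac{1828}{3} \approx 609.33$)
$\left(R - 13029\right) \left(-35001 + A{\left(O{\left(B,6 \right)} \right)}\right) = \left(\frac{1828}{3} - 13029\right) \left(-35001 - 70\right) = \left(- \frac{37259}{3}\right) \left(-35071\right) = \frac{1306710389}{3}$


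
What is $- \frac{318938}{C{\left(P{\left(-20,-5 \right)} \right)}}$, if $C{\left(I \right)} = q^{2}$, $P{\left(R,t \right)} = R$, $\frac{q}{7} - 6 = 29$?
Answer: $- \frac{318938}{60025} \approx -5.3134$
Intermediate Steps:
$q = 245$ ($q = 42 + 7 \cdot 29 = 42 + 203 = 245$)
$C{\left(I \right)} = 60025$ ($C{\left(I \right)} = 245^{2} = 60025$)
$- \frac{318938}{C{\left(P{\left(-20,-5 \right)} \right)}} = - \frac{318938}{60025}$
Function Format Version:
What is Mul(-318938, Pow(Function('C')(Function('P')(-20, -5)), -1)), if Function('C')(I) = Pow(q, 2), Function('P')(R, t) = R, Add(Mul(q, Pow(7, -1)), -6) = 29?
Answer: Rational(-318938, 60025) ≈ -5.3134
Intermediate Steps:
q = 245 (q = Add(42, Mul(7, 29)) = Add(42, 203) = 245)
Function('C')(I) = 60025 (Function('C')(I) = Pow(245, 2) = 60025)
Mul(-318938, Pow(Function('C')(Function('P')(-20, -5)), -1)) = Mul(-318938, Pow(60025, -1)) = Mul(-318938, Rational(1, 60025)) = Rational(-318938, 60025)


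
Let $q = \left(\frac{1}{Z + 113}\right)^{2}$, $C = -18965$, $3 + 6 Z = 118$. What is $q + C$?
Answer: $- \frac{11926121249}{628849} \approx -18965.0$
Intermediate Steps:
$Z = \frac{115}{6}$ ($Z = - \frac{1}{2} + \frac{1}{6} \cdot 118 = - \frac{1}{2} + \frac{59}{3} = \frac{115}{6} \approx 19.167$)
$q = \frac{36}{628849}$ ($q = \left(\frac{1}{\frac{115}{6} + 113}\right)^{2} = \left(\frac{1}{\frac{793}{6}}\right)^{2} = \left(\frac{6}{793}\right)^{2} = \frac{36}{628849} \approx 5.7247 \cdot 10^{-5}$)
$q + C = \frac{36}{628849} - 18965 = - \frac{11926121249}{628849}$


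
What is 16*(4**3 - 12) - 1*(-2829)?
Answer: 3661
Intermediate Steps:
16*(4**3 - 12) - 1*(-2829) = 16*(64 - 12) + 2829 = 16*52 + 2829 = 832 + 2829 = 3661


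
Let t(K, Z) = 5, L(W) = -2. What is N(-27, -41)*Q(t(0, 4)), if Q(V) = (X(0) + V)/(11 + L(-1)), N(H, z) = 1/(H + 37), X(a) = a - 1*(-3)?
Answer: 4/45 ≈ 0.088889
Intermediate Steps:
X(a) = 3 + a (X(a) = a + 3 = 3 + a)
N(H, z) = 1/(37 + H)
Q(V) = 1/3 + V/9 (Q(V) = ((3 + 0) + V)/(11 - 2) = (3 + V)/9 = (3 + V)*(1/9) = 1/3 + V/9)
N(-27, -41)*Q(t(0, 4)) = (1/3 + (1/9)*5)/(37 - 27) = (1/3 + 5/9)/10 = (1/10)*(8/9) = 4/45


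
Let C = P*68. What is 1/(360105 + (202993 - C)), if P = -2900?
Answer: 1/760298 ≈ 1.3153e-6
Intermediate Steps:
C = -197200 (C = -2900*68 = -197200)
1/(360105 + (202993 - C)) = 1/(360105 + (202993 - 1*(-197200))) = 1/(360105 + (202993 + 197200)) = 1/(360105 + 400193) = 1/760298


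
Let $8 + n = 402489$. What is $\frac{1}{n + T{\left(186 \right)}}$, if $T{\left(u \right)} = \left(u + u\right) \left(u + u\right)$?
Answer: $\frac{1}{540865} \approx 1.8489 \cdot 10^{-6}$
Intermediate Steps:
$n = 402481$ ($n = -8 + 402489 = 402481$)
$T{\left(u \right)} = 4 u^{2}$ ($T{\left(u \right)} = 2 u 2 u = 4 u^{2}$)
$\frac{1}{n + T{\left(186 \right)}} = \frac{1}{402481 + 4 \cdot 186^{2}} = \frac{1}{402481 + 4 \cdot 34596} = \frac{1}{402481 + 138384} = \frac{1}{540865}$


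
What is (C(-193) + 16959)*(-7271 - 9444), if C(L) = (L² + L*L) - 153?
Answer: -1526146360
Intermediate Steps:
C(L) = -153 + 2*L² (C(L) = (L² + L²) - 153 = 2*L² - 153 = -153 + 2*L²)
(C(-193) + 16959)*(-7271 - 9444) = ((-153 + 2*(-193)²) + 16959)*(-7271 - 9444) = ((-153 + 2*37249) + 16959)*(-16715) = ((-153 + 74498) + 16959)*(-16715) = (74345 + 16959)*(-16715) = 91304*(-16715) = -1526146360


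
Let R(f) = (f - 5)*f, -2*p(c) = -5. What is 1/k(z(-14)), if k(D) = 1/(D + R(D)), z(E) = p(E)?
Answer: -15/4 ≈ -3.7500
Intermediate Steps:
p(c) = 5/2 (p(c) = -½*(-5) = 5/2)
R(f) = f*(-5 + f) (R(f) = (-5 + f)*f = f*(-5 + f))
z(E) = 5/2
k(D) = 1/(D + D*(-5 + D))
1/k(z(-14)) = 1/(1/((5/2)*(-4 + 5/2))) = 1/(2/(5*(-3/2))) = 1/((⅖)*(-⅔)) = 1/(-4/15) = -15/4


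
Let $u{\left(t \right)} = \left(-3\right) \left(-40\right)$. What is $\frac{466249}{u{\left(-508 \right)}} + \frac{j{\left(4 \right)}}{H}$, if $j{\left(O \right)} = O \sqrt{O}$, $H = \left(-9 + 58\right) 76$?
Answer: $\frac{434078059}{111720} \approx 3885.4$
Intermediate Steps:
$u{\left(t \right)} = 120$
$H = 3724$ ($H = 49 \cdot 76 = 3724$)
$j{\left(O \right)} = O^{\frac{3}{2}}$
$\frac{466249}{u{\left(-508 \right)}} + \frac{j{\left(4 \right)}}{H} = \frac{466249}{120} + \frac{4^{\frac{3}{2}}}{3724} = 466249 \cdot \frac{1}{120} + 8 \cdot \frac{1}{3724} = \frac{466249}{120} + \frac{2}{931} = \frac{434078059}{111720}$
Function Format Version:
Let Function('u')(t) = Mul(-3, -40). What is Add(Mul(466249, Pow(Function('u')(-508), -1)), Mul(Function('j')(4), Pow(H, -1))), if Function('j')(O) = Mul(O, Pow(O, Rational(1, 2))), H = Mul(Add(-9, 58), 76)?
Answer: Rational(434078059, 111720) ≈ 3885.4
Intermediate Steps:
Function('u')(t) = 120
H = 3724 (H = Mul(49, 76) = 3724)
Function('j')(O) = Pow(O, Rational(3, 2))
Add(Mul(466249, Pow(Function('u')(-508), -1)), Mul(Function('j')(4), Pow(H, -1))) = Add(Mul(466249, Pow(120, -1)), Mul(Pow(4, Rational(3, 2)), Pow(3724, -1))) = Add(Mul(466249, Rational(1, 120)), Mul(8, Rational(1, 3724))) = Add(Rational(466249, 120), Rational(2, 931)) = Rational(434078059, 111720)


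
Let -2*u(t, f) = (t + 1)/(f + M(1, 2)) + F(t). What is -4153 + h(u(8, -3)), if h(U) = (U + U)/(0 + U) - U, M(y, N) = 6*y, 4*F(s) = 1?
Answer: -33195/8 ≈ -4149.4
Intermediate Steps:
F(s) = ¼ (F(s) = (¼)*1 = ¼)
u(t, f) = -⅛ - (1 + t)/(2*(6 + f)) (u(t, f) = -((t + 1)/(f + 6*1) + ¼)/2 = -((1 + t)/(f + 6) + ¼)/2 = -((1 + t)/(6 + f) + ¼)/2 = -(¼ + (1 + t)/(6 + f))/2 = -⅛ - (1 + t)/(2*(6 + f)))
h(U) = 2 - U (h(U) = (2*U)/U - U = 2 - U)
-4153 + h(u(8, -3)) = -4153 + (2 - (-10 - 1*(-3) - 4*8)/(8*(6 - 3))) = -4153 + (2 - (-10 + 3 - 32)/(8*3)) = -4153 + (2 - (-39)/(8*3)) = -4153 + (2 - 1*(-13/8)) = -4153 + (2 + 13/8) = -4153 + 29/8 = -33195/8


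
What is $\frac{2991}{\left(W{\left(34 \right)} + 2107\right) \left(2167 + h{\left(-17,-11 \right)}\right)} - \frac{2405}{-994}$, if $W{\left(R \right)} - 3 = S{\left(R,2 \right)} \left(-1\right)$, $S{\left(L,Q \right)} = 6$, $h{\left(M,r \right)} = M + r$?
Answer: $\frac{1804428289}{745575544} \approx 2.4202$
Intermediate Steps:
$W{\left(R \right)} = -3$ ($W{\left(R \right)} = 3 + 6 \left(-1\right) = 3 - 6 = -3$)
$\frac{2991}{\left(W{\left(34 \right)} + 2107\right) \left(2167 + h{\left(-17,-11 \right)}\right)} - \frac{2405}{-994} = \frac{2991}{\left(-3 + 2107\right) \left(2167 - 28\right)} - \frac{2405}{-994} = \frac{2991}{2104 \left(2167 - 28\right)} - - \frac{2405}{994} = \frac{2991}{2104 \cdot 2139} + \frac{2405}{994} = \frac{2991}{4500456} + \frac{2405}{994} = 2991 \cdot \frac{1}{4500456} + \frac{2405}{994} = \frac{997}{1500152} + \frac{2405}{994} = \frac{1804428289}{745575544}$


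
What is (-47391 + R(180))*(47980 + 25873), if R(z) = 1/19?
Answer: -3499963636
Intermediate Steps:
R(z) = 1/19
(-47391 + R(180))*(47980 + 25873) = (-47391 + 1/19)*(47980 + 25873) = -900428/19*73853 = -3499963636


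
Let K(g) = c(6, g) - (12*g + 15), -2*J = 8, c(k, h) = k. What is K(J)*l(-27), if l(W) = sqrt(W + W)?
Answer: 117*I*sqrt(6) ≈ 286.59*I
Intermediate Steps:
J = -4 (J = -1/2*8 = -4)
K(g) = -9 - 12*g (K(g) = 6 - (12*g + 15) = 6 - (15 + 12*g) = 6 + (-15 - 12*g) = -9 - 12*g)
l(W) = sqrt(2)*sqrt(W) (l(W) = sqrt(2*W) = sqrt(2)*sqrt(W))
K(J)*l(-27) = (-9 - 12*(-4))*(sqrt(2)*sqrt(-27)) = (-9 + 48)*(sqrt(2)*(3*I*sqrt(3))) = 39*(3*I*sqrt(6)) = 117*I*sqrt(6)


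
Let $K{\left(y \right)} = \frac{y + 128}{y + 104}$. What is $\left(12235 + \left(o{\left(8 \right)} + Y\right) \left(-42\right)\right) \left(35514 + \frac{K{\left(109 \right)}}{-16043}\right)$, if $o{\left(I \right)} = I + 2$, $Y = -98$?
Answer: $\frac{644446039964753}{1139053} \approx 5.6577 \cdot 10^{8}$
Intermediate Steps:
$o{\left(I \right)} = 2 + I$
$K{\left(y \right)} = \frac{128 + y}{104 + y}$
$\left(12235 + \left(o{\left(8 \right)} + Y\right) \left(-42\right)\right) \left(35514 + \frac{K{\left(109 \right)}}{-16043}\right) = \left(12235 + \left(\left(2 + 8\right) - 98\right) \left(-42\right)\right) \left(35514 + \frac{\frac{1}{104 + 109} \left(128 + 109\right)}{-16043}\right) = \left(12235 + \left(10 - 98\right) \left(-42\right)\right) \left(35514 + \frac{1}{213} \cdot 237 \left(- \frac{1}{16043}\right)\right) = \left(12235 - -3696\right) \left(35514 + \frac{1}{213} \cdot 237 \left(- \frac{1}{16043}\right)\right) = \left(12235 + 3696\right) \left(35514 + \frac{79}{71} \left(- \frac{1}{16043}\right)\right) = 15931 \left(35514 - \frac{79}{1139053}\right) = 15931 \cdot \frac{40452328163}{1139053} = \frac{644446039964753}{1139053}$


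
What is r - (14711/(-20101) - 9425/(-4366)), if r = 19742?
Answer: 1732451767073/87760966 ≈ 19741.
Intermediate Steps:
r - (14711/(-20101) - 9425/(-4366)) = 19742 - (14711/(-20101) - 9425/(-4366)) = 19742 - (14711*(-1/20101) - 9425*(-1/4366)) = 19742 - (-14711/20101 + 9425/4366) = 19742 - 1*125223699/87760966 = 19742 - 125223699/87760966 = 1732451767073/87760966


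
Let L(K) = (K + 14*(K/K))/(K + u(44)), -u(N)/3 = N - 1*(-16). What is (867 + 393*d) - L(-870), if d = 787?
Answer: 162832522/525 ≈ 3.1016e+5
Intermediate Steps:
u(N) = -48 - 3*N (u(N) = -3*(N - 1*(-16)) = -3*(N + 16) = -3*(16 + N) = -48 - 3*N)
L(K) = (14 + K)/(-180 + K) (L(K) = (K + 14*(K/K))/(K + (-48 - 3*44)) = (K + 14*1)/(K + (-48 - 132)) = (K + 14)/(K - 180) = (14 + K)/(-180 + K))
(867 + 393*d) - L(-870) = (867 + 393*787) - (14 - 870)/(-180 - 870) = (867 + 309291) - (-856)/(-1050) = 310158 - (-1)*(-856)/1050 = 310158 - 1*428/525 = 310158 - 428/525 = 162832522/525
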